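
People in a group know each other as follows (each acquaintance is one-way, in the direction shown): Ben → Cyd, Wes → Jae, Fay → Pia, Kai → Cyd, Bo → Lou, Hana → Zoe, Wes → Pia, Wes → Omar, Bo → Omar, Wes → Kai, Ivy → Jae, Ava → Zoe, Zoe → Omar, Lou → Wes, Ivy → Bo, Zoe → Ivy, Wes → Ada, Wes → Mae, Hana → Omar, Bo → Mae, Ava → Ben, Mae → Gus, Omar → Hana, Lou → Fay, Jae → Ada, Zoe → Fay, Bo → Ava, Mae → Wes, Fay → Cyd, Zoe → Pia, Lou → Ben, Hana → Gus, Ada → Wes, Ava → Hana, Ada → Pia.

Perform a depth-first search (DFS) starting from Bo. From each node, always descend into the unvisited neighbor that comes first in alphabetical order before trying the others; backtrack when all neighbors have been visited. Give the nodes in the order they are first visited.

Bo -> Ava -> Ben -> Cyd -> Hana -> Gus -> Omar -> Zoe -> Fay -> Pia -> Ivy -> Jae -> Ada -> Wes -> Kai -> Mae -> Lou

Visit Bo
Bo → Ava
Ava → Ben
Ben → Cyd
Ava → Hana
Hana → Gus
Hana → Omar
Hana → Zoe
Zoe → Fay
Fay → Pia
Zoe → Ivy
Ivy → Jae
Jae → Ada
Ada → Wes
Wes → Kai
Wes → Mae
Bo → Lou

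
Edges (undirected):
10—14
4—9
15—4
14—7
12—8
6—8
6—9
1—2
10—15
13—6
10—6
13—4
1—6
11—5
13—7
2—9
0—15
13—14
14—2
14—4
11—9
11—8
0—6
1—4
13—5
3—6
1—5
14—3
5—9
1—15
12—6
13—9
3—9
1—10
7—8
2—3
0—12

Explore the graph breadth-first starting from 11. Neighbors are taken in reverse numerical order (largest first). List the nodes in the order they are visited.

Visit 11; enqueue 9, 8, 5 → queue [9, 8, 5]
Visit 9; enqueue 13, 6, 4, 3, 2 → queue [8, 5, 13, 6, 4, 3, 2]
Visit 8; enqueue 12, 7 → queue [5, 13, 6, 4, 3, 2, 12, 7]
Visit 5; enqueue 1 → queue [13, 6, 4, 3, 2, 12, 7, 1]
Visit 13; enqueue 14 → queue [6, 4, 3, 2, 12, 7, 1, 14]
Visit 6; enqueue 10, 0 → queue [4, 3, 2, 12, 7, 1, 14, 10, 0]
Visit 4; enqueue 15 → queue [3, 2, 12, 7, 1, 14, 10, 0, 15]
Visit 3 → queue [2, 12, 7, 1, 14, 10, 0, 15]
Visit 2 → queue [12, 7, 1, 14, 10, 0, 15]
Visit 12 → queue [7, 1, 14, 10, 0, 15]
Visit 7 → queue [1, 14, 10, 0, 15]
Visit 1 → queue [14, 10, 0, 15]
Visit 14 → queue [10, 0, 15]
Visit 10 → queue [0, 15]
Visit 0 → queue [15]
Visit 15 → queue []

11 9 8 5 13 6 4 3 2 12 7 1 14 10 0 15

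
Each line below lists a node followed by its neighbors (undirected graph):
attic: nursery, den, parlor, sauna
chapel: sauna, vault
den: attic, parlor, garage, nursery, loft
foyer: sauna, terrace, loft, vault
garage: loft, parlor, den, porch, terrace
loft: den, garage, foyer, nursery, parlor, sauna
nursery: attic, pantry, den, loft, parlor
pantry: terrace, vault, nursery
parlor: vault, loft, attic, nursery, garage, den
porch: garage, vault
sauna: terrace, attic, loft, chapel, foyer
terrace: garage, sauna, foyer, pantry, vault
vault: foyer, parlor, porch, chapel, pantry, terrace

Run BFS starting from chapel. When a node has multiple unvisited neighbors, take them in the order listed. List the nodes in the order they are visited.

chapel → sauna → vault → terrace → attic → loft → foyer → parlor → porch → pantry → garage → nursery → den

Visit chapel; enqueue sauna, vault → queue [sauna, vault]
Visit sauna; enqueue terrace, attic, loft, foyer → queue [vault, terrace, attic, loft, foyer]
Visit vault; enqueue parlor, porch, pantry → queue [terrace, attic, loft, foyer, parlor, porch, pantry]
Visit terrace; enqueue garage → queue [attic, loft, foyer, parlor, porch, pantry, garage]
Visit attic; enqueue nursery, den → queue [loft, foyer, parlor, porch, pantry, garage, nursery, den]
Visit loft → queue [foyer, parlor, porch, pantry, garage, nursery, den]
Visit foyer → queue [parlor, porch, pantry, garage, nursery, den]
Visit parlor → queue [porch, pantry, garage, nursery, den]
Visit porch → queue [pantry, garage, nursery, den]
Visit pantry → queue [garage, nursery, den]
Visit garage → queue [nursery, den]
Visit nursery → queue [den]
Visit den → queue []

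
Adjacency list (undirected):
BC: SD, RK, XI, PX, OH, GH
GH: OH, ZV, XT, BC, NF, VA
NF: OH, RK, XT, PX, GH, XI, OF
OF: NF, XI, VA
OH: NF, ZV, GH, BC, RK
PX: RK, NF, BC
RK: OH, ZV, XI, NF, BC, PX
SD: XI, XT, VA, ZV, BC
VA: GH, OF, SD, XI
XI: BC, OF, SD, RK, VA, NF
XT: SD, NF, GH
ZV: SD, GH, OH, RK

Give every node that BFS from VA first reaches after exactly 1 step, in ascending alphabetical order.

GH, OF, SD, XI

Level 0: VA
Level 1: GH, OF, SD, XI
Level 2: BC, NF, OH, RK, XT, ZV
Level 3: PX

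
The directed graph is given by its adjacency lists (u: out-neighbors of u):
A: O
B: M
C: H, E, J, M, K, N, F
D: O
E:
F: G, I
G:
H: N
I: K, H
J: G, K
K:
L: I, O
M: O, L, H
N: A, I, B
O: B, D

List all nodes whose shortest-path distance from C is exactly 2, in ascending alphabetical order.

Level 0: C
Level 1: E, F, H, J, K, M, N
Level 2: A, B, G, I, L, O
Level 3: D

A, B, G, I, L, O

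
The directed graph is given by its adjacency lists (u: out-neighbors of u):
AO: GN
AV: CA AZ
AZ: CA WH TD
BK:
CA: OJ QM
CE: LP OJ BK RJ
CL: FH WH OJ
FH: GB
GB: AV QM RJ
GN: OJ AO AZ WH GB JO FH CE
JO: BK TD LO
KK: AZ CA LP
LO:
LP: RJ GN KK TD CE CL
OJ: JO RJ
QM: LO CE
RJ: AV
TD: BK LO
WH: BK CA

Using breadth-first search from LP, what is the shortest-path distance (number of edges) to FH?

2

Level 0: LP
Level 1: CE, CL, GN, KK, RJ, TD
Level 2: AO, AV, AZ, BK, CA, FH, GB, JO, LO, OJ, WH
Level 3: QM
FH first appears at level 2.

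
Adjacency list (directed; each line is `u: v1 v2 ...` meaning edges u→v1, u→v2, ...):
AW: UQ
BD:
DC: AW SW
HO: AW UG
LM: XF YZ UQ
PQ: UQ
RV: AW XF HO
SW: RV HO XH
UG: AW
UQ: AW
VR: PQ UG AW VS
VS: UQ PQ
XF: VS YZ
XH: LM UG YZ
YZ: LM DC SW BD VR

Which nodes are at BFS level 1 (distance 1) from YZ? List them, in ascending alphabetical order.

Level 0: YZ
Level 1: BD, DC, LM, SW, VR
Level 2: AW, HO, PQ, RV, UG, UQ, VS, XF, XH

BD, DC, LM, SW, VR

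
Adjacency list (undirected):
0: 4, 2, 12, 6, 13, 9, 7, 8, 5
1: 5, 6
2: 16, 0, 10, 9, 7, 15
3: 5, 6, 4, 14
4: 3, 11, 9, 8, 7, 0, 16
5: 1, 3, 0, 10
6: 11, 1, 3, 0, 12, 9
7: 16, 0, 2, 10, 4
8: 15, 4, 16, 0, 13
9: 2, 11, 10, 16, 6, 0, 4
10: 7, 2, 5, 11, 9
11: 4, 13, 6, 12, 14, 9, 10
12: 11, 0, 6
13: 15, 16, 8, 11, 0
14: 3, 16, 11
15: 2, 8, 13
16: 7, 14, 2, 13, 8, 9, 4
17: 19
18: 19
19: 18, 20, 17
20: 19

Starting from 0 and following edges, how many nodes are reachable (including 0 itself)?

17

BFS from 0 visits: 0, 4, 2, 12, 6, 13, 9, 7, 8, 5, 3, 11, 16, 10, 15, 1, 14
Reachable nodes: 17 of 21 total.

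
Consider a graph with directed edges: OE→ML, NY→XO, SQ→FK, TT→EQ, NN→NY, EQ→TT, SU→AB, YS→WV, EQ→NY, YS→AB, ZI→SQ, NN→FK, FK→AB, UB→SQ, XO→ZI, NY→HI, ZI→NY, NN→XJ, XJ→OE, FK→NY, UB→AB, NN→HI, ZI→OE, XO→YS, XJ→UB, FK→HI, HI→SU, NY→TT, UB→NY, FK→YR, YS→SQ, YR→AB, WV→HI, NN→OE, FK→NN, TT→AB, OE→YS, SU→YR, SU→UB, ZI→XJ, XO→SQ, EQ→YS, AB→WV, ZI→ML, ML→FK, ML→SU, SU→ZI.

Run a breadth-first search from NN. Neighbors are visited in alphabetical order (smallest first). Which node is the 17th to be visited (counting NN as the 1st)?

EQ

Visit NN; enqueue FK, HI, NY, OE, XJ → queue [FK, HI, NY, OE, XJ]
Visit FK; enqueue AB, YR → queue [HI, NY, OE, XJ, AB, YR]
Visit HI; enqueue SU → queue [NY, OE, XJ, AB, YR, SU]
Visit NY; enqueue TT, XO → queue [OE, XJ, AB, YR, SU, TT, XO]
Visit OE; enqueue ML, YS → queue [XJ, AB, YR, SU, TT, XO, ML, YS]
Visit XJ; enqueue UB → queue [AB, YR, SU, TT, XO, ML, YS, UB]
Visit AB; enqueue WV → queue [YR, SU, TT, XO, ML, YS, UB, WV]
Visit YR → queue [SU, TT, XO, ML, YS, UB, WV]
Visit SU; enqueue ZI → queue [TT, XO, ML, YS, UB, WV, ZI]
Visit TT; enqueue EQ → queue [XO, ML, YS, UB, WV, ZI, EQ]
Visit XO; enqueue SQ → queue [ML, YS, UB, WV, ZI, EQ, SQ]
Visit ML → queue [YS, UB, WV, ZI, EQ, SQ]
Visit YS → queue [UB, WV, ZI, EQ, SQ]
Visit UB → queue [WV, ZI, EQ, SQ]
Visit WV → queue [ZI, EQ, SQ]
Visit ZI → queue [EQ, SQ]
Visit EQ → queue [SQ]
Visit SQ → queue []

Visit order: NN, FK, HI, NY, OE, XJ, AB, YR, SU, TT, XO, ML, YS, UB, WV, ZI, EQ, SQ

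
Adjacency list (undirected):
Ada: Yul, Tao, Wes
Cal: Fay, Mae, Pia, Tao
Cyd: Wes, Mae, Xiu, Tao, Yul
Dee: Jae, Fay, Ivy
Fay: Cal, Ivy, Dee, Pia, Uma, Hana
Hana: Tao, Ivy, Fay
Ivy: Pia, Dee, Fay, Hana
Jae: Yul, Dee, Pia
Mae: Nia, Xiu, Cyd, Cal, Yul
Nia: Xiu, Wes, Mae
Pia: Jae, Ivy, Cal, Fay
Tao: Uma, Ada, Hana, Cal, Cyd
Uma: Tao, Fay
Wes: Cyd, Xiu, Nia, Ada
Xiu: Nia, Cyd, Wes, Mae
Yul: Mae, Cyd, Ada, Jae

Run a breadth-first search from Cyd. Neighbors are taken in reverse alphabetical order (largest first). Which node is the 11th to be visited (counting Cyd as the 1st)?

Hana

Visit Cyd; enqueue Yul, Xiu, Wes, Tao, Mae → queue [Yul, Xiu, Wes, Tao, Mae]
Visit Yul; enqueue Jae, Ada → queue [Xiu, Wes, Tao, Mae, Jae, Ada]
Visit Xiu; enqueue Nia → queue [Wes, Tao, Mae, Jae, Ada, Nia]
Visit Wes → queue [Tao, Mae, Jae, Ada, Nia]
Visit Tao; enqueue Uma, Hana, Cal → queue [Mae, Jae, Ada, Nia, Uma, Hana, Cal]
Visit Mae → queue [Jae, Ada, Nia, Uma, Hana, Cal]
Visit Jae; enqueue Pia, Dee → queue [Ada, Nia, Uma, Hana, Cal, Pia, Dee]
Visit Ada → queue [Nia, Uma, Hana, Cal, Pia, Dee]
Visit Nia → queue [Uma, Hana, Cal, Pia, Dee]
Visit Uma; enqueue Fay → queue [Hana, Cal, Pia, Dee, Fay]
Visit Hana; enqueue Ivy → queue [Cal, Pia, Dee, Fay, Ivy]
Visit Cal → queue [Pia, Dee, Fay, Ivy]
Visit Pia → queue [Dee, Fay, Ivy]
Visit Dee → queue [Fay, Ivy]
Visit Fay → queue [Ivy]
Visit Ivy → queue []

Visit order: Cyd, Yul, Xiu, Wes, Tao, Mae, Jae, Ada, Nia, Uma, Hana, Cal, Pia, Dee, Fay, Ivy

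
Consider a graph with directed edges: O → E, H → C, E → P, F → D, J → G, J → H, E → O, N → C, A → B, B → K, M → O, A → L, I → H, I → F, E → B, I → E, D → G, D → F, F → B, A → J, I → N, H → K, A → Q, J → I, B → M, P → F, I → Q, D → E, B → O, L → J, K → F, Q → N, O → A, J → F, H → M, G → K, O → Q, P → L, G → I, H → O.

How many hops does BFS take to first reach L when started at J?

Level 0: J
Level 1: F, G, H, I
Level 2: B, C, D, E, K, M, N, O, Q
Level 3: A, P
Level 4: L
L first appears at level 4.

4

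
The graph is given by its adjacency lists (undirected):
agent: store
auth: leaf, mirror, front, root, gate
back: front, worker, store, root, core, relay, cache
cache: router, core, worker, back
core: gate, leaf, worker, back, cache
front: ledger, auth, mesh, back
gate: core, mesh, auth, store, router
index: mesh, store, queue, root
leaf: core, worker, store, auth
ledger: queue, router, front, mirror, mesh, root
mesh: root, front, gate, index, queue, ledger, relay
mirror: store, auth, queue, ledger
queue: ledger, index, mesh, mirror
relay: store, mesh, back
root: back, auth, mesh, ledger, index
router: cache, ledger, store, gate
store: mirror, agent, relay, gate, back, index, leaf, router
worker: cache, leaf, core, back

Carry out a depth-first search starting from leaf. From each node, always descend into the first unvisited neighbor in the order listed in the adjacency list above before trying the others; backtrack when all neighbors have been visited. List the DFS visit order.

Visit leaf
leaf → core
core → gate
gate → mesh
mesh → root
root → back
back → front
front → ledger
ledger → queue
queue → index
index → store
store → mirror
mirror → auth
store → agent
store → relay
store → router
router → cache
cache → worker

leaf core gate mesh root back front ledger queue index store mirror auth agent relay router cache worker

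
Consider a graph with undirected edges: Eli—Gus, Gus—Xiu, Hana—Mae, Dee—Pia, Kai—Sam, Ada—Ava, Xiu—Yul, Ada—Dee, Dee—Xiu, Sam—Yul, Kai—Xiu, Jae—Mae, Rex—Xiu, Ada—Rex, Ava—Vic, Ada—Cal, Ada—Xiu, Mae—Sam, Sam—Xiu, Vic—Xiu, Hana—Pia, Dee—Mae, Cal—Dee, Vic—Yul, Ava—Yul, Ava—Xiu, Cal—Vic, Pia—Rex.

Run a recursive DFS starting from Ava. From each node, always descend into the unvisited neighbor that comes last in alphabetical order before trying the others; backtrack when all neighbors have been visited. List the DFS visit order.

Ava, Yul, Xiu, Vic, Cal, Dee, Pia, Rex, Ada, Hana, Mae, Sam, Kai, Jae, Gus, Eli

Visit Ava
Ava → Yul
Yul → Xiu
Xiu → Vic
Vic → Cal
Cal → Dee
Dee → Pia
Pia → Rex
Rex → Ada
Pia → Hana
Hana → Mae
Mae → Sam
Sam → Kai
Mae → Jae
Xiu → Gus
Gus → Eli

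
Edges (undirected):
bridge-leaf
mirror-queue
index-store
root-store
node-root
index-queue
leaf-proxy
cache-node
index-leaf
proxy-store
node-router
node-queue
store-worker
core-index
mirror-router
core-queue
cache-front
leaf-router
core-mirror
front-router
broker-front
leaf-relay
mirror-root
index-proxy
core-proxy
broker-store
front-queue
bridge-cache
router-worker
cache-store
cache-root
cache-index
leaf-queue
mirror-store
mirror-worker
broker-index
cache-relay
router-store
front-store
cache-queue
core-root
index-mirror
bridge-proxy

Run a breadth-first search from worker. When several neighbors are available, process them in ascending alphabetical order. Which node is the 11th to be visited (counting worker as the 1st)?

Visit worker; enqueue mirror, router, store → queue [mirror, router, store]
Visit mirror; enqueue core, index, queue, root → queue [router, store, core, index, queue, root]
Visit router; enqueue front, leaf, node → queue [store, core, index, queue, root, front, leaf, node]
Visit store; enqueue broker, cache, proxy → queue [core, index, queue, root, front, leaf, node, broker, cache, proxy]
Visit core → queue [index, queue, root, front, leaf, node, broker, cache, proxy]
Visit index → queue [queue, root, front, leaf, node, broker, cache, proxy]
Visit queue → queue [root, front, leaf, node, broker, cache, proxy]
Visit root → queue [front, leaf, node, broker, cache, proxy]
Visit front → queue [leaf, node, broker, cache, proxy]
Visit leaf; enqueue bridge, relay → queue [node, broker, cache, proxy, bridge, relay]
Visit node → queue [broker, cache, proxy, bridge, relay]
Visit broker → queue [cache, proxy, bridge, relay]
Visit cache → queue [proxy, bridge, relay]
Visit proxy → queue [bridge, relay]
Visit bridge → queue [relay]
Visit relay → queue []

Visit order: worker, mirror, router, store, core, index, queue, root, front, leaf, node, broker, cache, proxy, bridge, relay

node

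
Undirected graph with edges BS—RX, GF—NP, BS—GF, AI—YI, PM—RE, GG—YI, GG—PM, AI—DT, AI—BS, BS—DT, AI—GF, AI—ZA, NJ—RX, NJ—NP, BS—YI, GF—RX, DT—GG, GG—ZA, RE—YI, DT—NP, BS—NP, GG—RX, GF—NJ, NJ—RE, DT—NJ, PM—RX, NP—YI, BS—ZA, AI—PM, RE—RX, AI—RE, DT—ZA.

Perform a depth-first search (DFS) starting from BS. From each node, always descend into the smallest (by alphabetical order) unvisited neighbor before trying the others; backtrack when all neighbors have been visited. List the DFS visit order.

Visit BS
BS → AI
AI → DT
DT → GG
GG → PM
PM → RE
RE → NJ
NJ → GF
GF → NP
NP → YI
GF → RX
GG → ZA

BS → AI → DT → GG → PM → RE → NJ → GF → NP → YI → RX → ZA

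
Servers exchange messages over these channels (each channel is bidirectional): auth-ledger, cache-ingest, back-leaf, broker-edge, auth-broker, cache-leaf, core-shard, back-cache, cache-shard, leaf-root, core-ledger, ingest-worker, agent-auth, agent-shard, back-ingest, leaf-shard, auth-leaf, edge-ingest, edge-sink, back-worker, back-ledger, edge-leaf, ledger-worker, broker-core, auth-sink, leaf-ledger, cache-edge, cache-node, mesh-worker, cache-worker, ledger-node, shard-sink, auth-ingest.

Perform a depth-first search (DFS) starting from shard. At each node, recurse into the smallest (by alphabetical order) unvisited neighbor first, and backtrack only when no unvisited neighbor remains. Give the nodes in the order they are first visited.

Visit shard
shard → agent
agent → auth
auth → broker
broker → core
core → ledger
ledger → back
back → cache
cache → edge
edge → ingest
ingest → worker
worker → mesh
edge → leaf
leaf → root
edge → sink
cache → node

shard -> agent -> auth -> broker -> core -> ledger -> back -> cache -> edge -> ingest -> worker -> mesh -> leaf -> root -> sink -> node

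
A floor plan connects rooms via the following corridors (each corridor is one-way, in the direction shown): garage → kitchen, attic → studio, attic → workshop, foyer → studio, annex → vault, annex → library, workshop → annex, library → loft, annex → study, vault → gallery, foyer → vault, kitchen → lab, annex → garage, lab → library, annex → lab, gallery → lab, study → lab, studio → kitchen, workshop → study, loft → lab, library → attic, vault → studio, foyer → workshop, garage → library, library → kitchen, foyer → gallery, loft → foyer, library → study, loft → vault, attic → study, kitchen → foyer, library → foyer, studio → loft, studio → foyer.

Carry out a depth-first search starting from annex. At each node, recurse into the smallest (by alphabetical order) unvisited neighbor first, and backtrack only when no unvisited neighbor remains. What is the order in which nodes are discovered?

Visit annex
annex → garage
garage → kitchen
kitchen → foyer
foyer → gallery
gallery → lab
lab → library
library → attic
attic → studio
studio → loft
loft → vault
attic → study
attic → workshop

annex -> garage -> kitchen -> foyer -> gallery -> lab -> library -> attic -> studio -> loft -> vault -> study -> workshop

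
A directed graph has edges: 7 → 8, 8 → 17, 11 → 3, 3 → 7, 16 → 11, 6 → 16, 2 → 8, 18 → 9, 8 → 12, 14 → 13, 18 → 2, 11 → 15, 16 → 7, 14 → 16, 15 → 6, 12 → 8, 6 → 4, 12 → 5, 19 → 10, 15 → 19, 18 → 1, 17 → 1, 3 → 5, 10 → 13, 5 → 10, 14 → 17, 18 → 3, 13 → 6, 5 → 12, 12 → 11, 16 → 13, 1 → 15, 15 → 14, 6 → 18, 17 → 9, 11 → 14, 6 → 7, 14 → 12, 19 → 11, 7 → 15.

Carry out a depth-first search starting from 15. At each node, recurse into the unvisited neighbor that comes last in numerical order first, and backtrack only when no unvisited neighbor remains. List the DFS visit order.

15 -> 19 -> 11 -> 14 -> 17 -> 9 -> 1 -> 16 -> 13 -> 6 -> 18 -> 3 -> 7 -> 8 -> 12 -> 5 -> 10 -> 2 -> 4

Visit 15
15 → 19
19 → 11
11 → 14
14 → 17
17 → 9
17 → 1
14 → 16
16 → 13
13 → 6
6 → 18
18 → 3
3 → 7
7 → 8
8 → 12
12 → 5
5 → 10
18 → 2
6 → 4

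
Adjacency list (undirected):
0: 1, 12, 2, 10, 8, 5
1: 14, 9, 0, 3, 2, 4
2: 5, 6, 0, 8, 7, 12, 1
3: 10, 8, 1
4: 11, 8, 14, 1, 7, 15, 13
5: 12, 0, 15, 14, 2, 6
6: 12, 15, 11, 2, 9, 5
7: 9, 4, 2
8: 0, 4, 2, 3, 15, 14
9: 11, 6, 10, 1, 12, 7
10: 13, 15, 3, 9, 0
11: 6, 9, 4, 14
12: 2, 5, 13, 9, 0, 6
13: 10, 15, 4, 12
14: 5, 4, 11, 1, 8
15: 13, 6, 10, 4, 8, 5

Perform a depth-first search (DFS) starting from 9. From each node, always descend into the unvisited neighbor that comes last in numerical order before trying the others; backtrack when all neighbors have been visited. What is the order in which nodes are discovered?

9 → 12 → 13 → 15 → 10 → 3 → 8 → 14 → 11 → 6 → 5 → 2 → 7 → 4 → 1 → 0

Visit 9
9 → 12
12 → 13
13 → 15
15 → 10
10 → 3
3 → 8
8 → 14
14 → 11
11 → 6
6 → 5
5 → 2
2 → 7
7 → 4
4 → 1
1 → 0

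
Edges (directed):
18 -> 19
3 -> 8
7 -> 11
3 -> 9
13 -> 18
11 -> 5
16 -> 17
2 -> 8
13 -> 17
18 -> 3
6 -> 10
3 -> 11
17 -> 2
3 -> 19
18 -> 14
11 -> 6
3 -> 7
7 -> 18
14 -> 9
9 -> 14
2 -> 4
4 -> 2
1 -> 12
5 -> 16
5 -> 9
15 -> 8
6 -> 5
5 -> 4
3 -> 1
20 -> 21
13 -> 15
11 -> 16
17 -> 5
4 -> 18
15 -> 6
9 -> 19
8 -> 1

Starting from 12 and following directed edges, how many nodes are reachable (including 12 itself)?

1

BFS from 12 visits: 12
Reachable nodes: 1 of 21 total.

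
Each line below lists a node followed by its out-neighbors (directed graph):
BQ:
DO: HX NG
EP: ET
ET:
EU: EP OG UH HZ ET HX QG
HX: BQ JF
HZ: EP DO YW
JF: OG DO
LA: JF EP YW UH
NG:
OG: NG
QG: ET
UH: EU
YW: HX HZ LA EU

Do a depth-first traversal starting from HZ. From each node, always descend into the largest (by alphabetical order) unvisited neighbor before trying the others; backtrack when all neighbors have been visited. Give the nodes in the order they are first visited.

HZ, YW, LA, UH, EU, QG, ET, OG, NG, HX, JF, DO, BQ, EP

Visit HZ
HZ → YW
YW → LA
LA → UH
UH → EU
EU → QG
QG → ET
EU → OG
OG → NG
EU → HX
HX → JF
JF → DO
HX → BQ
EU → EP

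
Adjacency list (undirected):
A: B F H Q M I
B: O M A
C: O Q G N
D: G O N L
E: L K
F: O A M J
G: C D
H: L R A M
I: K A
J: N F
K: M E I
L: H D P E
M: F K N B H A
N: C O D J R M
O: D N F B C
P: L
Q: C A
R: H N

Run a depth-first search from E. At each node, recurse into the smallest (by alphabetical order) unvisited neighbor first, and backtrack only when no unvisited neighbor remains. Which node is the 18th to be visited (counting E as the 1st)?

Q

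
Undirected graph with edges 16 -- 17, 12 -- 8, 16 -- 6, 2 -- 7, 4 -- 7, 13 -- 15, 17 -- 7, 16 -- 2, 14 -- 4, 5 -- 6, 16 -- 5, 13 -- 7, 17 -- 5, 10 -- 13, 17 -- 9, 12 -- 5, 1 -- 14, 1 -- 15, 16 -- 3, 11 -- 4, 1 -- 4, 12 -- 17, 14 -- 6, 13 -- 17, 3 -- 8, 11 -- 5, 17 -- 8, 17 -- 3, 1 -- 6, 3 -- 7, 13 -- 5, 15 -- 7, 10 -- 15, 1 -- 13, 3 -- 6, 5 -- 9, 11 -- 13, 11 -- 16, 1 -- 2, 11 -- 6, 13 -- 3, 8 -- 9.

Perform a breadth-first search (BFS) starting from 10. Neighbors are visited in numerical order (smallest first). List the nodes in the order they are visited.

10 13 15 1 3 5 7 11 17 2 4 6 14 8 16 9 12

Visit 10; enqueue 13, 15 → queue [13, 15]
Visit 13; enqueue 1, 3, 5, 7, 11, 17 → queue [15, 1, 3, 5, 7, 11, 17]
Visit 15 → queue [1, 3, 5, 7, 11, 17]
Visit 1; enqueue 2, 4, 6, 14 → queue [3, 5, 7, 11, 17, 2, 4, 6, 14]
Visit 3; enqueue 8, 16 → queue [5, 7, 11, 17, 2, 4, 6, 14, 8, 16]
Visit 5; enqueue 9, 12 → queue [7, 11, 17, 2, 4, 6, 14, 8, 16, 9, 12]
Visit 7 → queue [11, 17, 2, 4, 6, 14, 8, 16, 9, 12]
Visit 11 → queue [17, 2, 4, 6, 14, 8, 16, 9, 12]
Visit 17 → queue [2, 4, 6, 14, 8, 16, 9, 12]
Visit 2 → queue [4, 6, 14, 8, 16, 9, 12]
Visit 4 → queue [6, 14, 8, 16, 9, 12]
Visit 6 → queue [14, 8, 16, 9, 12]
Visit 14 → queue [8, 16, 9, 12]
Visit 8 → queue [16, 9, 12]
Visit 16 → queue [9, 12]
Visit 9 → queue [12]
Visit 12 → queue []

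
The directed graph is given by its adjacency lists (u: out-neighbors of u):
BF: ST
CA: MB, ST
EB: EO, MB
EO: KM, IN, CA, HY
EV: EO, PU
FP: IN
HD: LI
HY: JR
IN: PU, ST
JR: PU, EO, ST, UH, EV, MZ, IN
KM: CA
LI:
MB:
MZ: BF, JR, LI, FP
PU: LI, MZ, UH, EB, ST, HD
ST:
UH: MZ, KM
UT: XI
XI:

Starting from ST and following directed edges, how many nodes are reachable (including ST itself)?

1

BFS from ST visits: ST
Reachable nodes: 1 of 19 total.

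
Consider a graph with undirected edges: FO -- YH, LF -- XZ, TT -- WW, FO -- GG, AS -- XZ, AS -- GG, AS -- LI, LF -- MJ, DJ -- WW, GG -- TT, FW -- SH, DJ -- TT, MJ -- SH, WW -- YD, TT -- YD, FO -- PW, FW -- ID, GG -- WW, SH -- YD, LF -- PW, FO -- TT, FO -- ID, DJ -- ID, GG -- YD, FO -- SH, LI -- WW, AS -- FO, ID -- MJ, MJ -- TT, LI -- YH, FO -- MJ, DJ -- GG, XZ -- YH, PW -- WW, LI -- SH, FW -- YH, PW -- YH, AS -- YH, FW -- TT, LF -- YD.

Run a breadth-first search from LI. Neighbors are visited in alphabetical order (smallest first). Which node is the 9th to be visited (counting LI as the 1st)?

FW

Visit LI; enqueue AS, SH, WW, YH → queue [AS, SH, WW, YH]
Visit AS; enqueue FO, GG, XZ → queue [SH, WW, YH, FO, GG, XZ]
Visit SH; enqueue FW, MJ, YD → queue [WW, YH, FO, GG, XZ, FW, MJ, YD]
Visit WW; enqueue DJ, PW, TT → queue [YH, FO, GG, XZ, FW, MJ, YD, DJ, PW, TT]
Visit YH → queue [FO, GG, XZ, FW, MJ, YD, DJ, PW, TT]
Visit FO; enqueue ID → queue [GG, XZ, FW, MJ, YD, DJ, PW, TT, ID]
Visit GG → queue [XZ, FW, MJ, YD, DJ, PW, TT, ID]
Visit XZ; enqueue LF → queue [FW, MJ, YD, DJ, PW, TT, ID, LF]
Visit FW → queue [MJ, YD, DJ, PW, TT, ID, LF]
Visit MJ → queue [YD, DJ, PW, TT, ID, LF]
Visit YD → queue [DJ, PW, TT, ID, LF]
Visit DJ → queue [PW, TT, ID, LF]
Visit PW → queue [TT, ID, LF]
Visit TT → queue [ID, LF]
Visit ID → queue [LF]
Visit LF → queue []

Visit order: LI, AS, SH, WW, YH, FO, GG, XZ, FW, MJ, YD, DJ, PW, TT, ID, LF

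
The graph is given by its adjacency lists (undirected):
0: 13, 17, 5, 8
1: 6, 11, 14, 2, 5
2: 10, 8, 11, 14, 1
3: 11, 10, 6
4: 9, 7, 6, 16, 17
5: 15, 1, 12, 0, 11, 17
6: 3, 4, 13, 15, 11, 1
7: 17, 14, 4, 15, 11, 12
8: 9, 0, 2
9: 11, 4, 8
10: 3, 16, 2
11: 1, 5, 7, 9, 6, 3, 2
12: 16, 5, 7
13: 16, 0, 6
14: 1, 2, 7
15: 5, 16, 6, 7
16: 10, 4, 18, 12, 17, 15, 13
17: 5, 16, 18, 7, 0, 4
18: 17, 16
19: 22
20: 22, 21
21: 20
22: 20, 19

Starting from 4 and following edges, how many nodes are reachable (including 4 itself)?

BFS from 4 visits: 4, 9, 7, 6, 16, 17, 11, 8, 14, 15, 12, 3, 13, 1, 10, 18, 5, 0, 2
Reachable nodes: 19 of 23 total.

19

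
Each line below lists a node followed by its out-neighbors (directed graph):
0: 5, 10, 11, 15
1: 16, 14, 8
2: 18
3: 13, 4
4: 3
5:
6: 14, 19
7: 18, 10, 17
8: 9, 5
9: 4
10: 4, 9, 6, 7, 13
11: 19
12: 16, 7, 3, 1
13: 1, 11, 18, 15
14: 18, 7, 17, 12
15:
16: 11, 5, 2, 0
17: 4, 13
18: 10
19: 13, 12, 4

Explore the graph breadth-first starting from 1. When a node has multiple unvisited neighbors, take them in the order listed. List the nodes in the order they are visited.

1 16 14 8 11 5 2 0 18 7 17 12 9 19 10 15 4 13 3 6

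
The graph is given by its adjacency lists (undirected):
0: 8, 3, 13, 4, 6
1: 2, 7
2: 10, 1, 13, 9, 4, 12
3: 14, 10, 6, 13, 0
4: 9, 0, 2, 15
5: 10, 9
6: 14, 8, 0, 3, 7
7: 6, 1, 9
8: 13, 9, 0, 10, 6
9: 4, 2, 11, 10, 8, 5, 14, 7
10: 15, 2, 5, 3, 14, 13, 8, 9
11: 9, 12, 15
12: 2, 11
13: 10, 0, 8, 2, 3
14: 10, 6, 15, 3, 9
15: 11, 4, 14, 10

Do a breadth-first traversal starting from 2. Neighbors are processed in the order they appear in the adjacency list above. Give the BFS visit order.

Visit 2; enqueue 10, 1, 13, 9, 4, 12 → queue [10, 1, 13, 9, 4, 12]
Visit 10; enqueue 15, 5, 3, 14, 8 → queue [1, 13, 9, 4, 12, 15, 5, 3, 14, 8]
Visit 1; enqueue 7 → queue [13, 9, 4, 12, 15, 5, 3, 14, 8, 7]
Visit 13; enqueue 0 → queue [9, 4, 12, 15, 5, 3, 14, 8, 7, 0]
Visit 9; enqueue 11 → queue [4, 12, 15, 5, 3, 14, 8, 7, 0, 11]
Visit 4 → queue [12, 15, 5, 3, 14, 8, 7, 0, 11]
Visit 12 → queue [15, 5, 3, 14, 8, 7, 0, 11]
Visit 15 → queue [5, 3, 14, 8, 7, 0, 11]
Visit 5 → queue [3, 14, 8, 7, 0, 11]
Visit 3; enqueue 6 → queue [14, 8, 7, 0, 11, 6]
Visit 14 → queue [8, 7, 0, 11, 6]
Visit 8 → queue [7, 0, 11, 6]
Visit 7 → queue [0, 11, 6]
Visit 0 → queue [11, 6]
Visit 11 → queue [6]
Visit 6 → queue []

2, 10, 1, 13, 9, 4, 12, 15, 5, 3, 14, 8, 7, 0, 11, 6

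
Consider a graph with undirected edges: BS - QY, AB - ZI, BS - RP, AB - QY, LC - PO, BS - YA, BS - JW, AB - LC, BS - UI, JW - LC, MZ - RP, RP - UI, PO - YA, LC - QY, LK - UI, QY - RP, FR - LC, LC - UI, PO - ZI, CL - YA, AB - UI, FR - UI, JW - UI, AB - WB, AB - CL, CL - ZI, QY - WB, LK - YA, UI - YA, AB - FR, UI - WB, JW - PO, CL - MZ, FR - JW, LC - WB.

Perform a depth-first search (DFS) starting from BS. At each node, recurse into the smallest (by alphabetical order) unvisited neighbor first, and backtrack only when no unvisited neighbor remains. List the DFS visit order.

BS, JW, FR, AB, CL, MZ, RP, QY, LC, PO, YA, LK, UI, WB, ZI

Visit BS
BS → JW
JW → FR
FR → AB
AB → CL
CL → MZ
MZ → RP
RP → QY
QY → LC
LC → PO
PO → YA
YA → LK
LK → UI
UI → WB
PO → ZI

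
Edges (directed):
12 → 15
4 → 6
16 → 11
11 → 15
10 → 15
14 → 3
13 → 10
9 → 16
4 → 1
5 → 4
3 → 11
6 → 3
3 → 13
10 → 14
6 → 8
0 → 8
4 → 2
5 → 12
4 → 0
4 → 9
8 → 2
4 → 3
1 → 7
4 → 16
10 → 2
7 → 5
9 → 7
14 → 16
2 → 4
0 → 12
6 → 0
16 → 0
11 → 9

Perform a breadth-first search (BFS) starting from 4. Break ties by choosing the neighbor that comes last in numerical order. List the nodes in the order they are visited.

Visit 4; enqueue 16, 9, 6, 3, 2, 1, 0 → queue [16, 9, 6, 3, 2, 1, 0]
Visit 16; enqueue 11 → queue [9, 6, 3, 2, 1, 0, 11]
Visit 9; enqueue 7 → queue [6, 3, 2, 1, 0, 11, 7]
Visit 6; enqueue 8 → queue [3, 2, 1, 0, 11, 7, 8]
Visit 3; enqueue 13 → queue [2, 1, 0, 11, 7, 8, 13]
Visit 2 → queue [1, 0, 11, 7, 8, 13]
Visit 1 → queue [0, 11, 7, 8, 13]
Visit 0; enqueue 12 → queue [11, 7, 8, 13, 12]
Visit 11; enqueue 15 → queue [7, 8, 13, 12, 15]
Visit 7; enqueue 5 → queue [8, 13, 12, 15, 5]
Visit 8 → queue [13, 12, 15, 5]
Visit 13; enqueue 10 → queue [12, 15, 5, 10]
Visit 12 → queue [15, 5, 10]
Visit 15 → queue [5, 10]
Visit 5 → queue [10]
Visit 10; enqueue 14 → queue [14]
Visit 14 → queue []

4 → 16 → 9 → 6 → 3 → 2 → 1 → 0 → 11 → 7 → 8 → 13 → 12 → 15 → 5 → 10 → 14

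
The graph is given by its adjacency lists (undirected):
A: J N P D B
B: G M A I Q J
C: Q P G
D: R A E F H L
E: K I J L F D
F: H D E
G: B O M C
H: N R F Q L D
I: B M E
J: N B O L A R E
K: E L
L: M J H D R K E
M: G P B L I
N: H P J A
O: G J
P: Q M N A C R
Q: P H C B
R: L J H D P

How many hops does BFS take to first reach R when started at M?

2

Level 0: M
Level 1: B, G, I, L, P
Level 2: A, C, D, E, H, J, K, N, O, Q, R
Level 3: F
R first appears at level 2.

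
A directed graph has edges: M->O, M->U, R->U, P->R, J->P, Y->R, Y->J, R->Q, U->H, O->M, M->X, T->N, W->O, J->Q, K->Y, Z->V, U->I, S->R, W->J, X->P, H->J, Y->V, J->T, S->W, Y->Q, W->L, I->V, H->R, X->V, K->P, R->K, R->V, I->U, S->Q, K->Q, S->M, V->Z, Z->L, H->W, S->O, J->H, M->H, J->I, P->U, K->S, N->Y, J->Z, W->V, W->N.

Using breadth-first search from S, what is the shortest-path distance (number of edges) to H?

Level 0: S
Level 1: M, O, Q, R, W
Level 2: H, J, K, L, N, U, V, X
Level 3: I, P, T, Y, Z
H first appears at level 2.

2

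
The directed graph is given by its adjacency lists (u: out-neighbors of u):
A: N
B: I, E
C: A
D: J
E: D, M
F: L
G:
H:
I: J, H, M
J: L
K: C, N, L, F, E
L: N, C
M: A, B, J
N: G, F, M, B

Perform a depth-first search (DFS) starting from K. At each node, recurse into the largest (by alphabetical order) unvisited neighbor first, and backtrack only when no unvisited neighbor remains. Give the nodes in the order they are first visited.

K, N, M, J, L, C, A, B, I, H, E, D, G, F

Visit K
K → N
N → M
M → J
J → L
L → C
C → A
M → B
B → I
I → H
B → E
E → D
N → G
N → F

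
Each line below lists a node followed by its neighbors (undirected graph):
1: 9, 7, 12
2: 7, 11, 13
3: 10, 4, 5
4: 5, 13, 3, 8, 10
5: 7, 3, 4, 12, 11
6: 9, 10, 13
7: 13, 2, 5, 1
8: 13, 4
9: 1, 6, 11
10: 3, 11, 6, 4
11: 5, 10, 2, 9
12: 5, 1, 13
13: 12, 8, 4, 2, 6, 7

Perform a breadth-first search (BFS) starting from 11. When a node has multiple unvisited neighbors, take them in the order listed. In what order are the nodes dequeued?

11, 5, 10, 2, 9, 7, 3, 4, 12, 6, 13, 1, 8

Visit 11; enqueue 5, 10, 2, 9 → queue [5, 10, 2, 9]
Visit 5; enqueue 7, 3, 4, 12 → queue [10, 2, 9, 7, 3, 4, 12]
Visit 10; enqueue 6 → queue [2, 9, 7, 3, 4, 12, 6]
Visit 2; enqueue 13 → queue [9, 7, 3, 4, 12, 6, 13]
Visit 9; enqueue 1 → queue [7, 3, 4, 12, 6, 13, 1]
Visit 7 → queue [3, 4, 12, 6, 13, 1]
Visit 3 → queue [4, 12, 6, 13, 1]
Visit 4; enqueue 8 → queue [12, 6, 13, 1, 8]
Visit 12 → queue [6, 13, 1, 8]
Visit 6 → queue [13, 1, 8]
Visit 13 → queue [1, 8]
Visit 1 → queue [8]
Visit 8 → queue []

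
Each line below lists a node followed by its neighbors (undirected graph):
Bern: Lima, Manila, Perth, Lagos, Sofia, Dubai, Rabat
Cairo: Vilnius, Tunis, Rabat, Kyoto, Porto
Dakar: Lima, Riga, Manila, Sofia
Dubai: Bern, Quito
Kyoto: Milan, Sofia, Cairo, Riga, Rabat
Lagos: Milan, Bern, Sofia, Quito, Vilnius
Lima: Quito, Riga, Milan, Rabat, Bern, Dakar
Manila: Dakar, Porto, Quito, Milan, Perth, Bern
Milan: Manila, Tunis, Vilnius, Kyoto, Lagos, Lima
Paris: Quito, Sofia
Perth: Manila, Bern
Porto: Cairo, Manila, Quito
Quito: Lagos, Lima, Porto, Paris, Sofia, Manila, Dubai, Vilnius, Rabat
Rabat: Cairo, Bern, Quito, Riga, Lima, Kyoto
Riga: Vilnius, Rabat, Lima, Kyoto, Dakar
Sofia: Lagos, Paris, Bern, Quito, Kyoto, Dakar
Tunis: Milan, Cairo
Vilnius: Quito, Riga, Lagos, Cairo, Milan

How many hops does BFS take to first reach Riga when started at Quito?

Level 0: Quito
Level 1: Dubai, Lagos, Lima, Manila, Paris, Porto, Rabat, Sofia, Vilnius
Level 2: Bern, Cairo, Dakar, Kyoto, Milan, Perth, Riga
Level 3: Tunis
Riga first appears at level 2.

2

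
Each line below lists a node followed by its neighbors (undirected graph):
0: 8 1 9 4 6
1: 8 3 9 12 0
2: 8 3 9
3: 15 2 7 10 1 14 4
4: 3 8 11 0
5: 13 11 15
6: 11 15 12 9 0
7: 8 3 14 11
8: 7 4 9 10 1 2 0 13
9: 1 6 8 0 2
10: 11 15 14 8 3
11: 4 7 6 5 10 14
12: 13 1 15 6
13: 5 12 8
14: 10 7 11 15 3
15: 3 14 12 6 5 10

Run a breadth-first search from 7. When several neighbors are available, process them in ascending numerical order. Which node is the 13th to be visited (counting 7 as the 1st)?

13

Visit 7; enqueue 3, 8, 11, 14 → queue [3, 8, 11, 14]
Visit 3; enqueue 1, 2, 4, 10, 15 → queue [8, 11, 14, 1, 2, 4, 10, 15]
Visit 8; enqueue 0, 9, 13 → queue [11, 14, 1, 2, 4, 10, 15, 0, 9, 13]
Visit 11; enqueue 5, 6 → queue [14, 1, 2, 4, 10, 15, 0, 9, 13, 5, 6]
Visit 14 → queue [1, 2, 4, 10, 15, 0, 9, 13, 5, 6]
Visit 1; enqueue 12 → queue [2, 4, 10, 15, 0, 9, 13, 5, 6, 12]
Visit 2 → queue [4, 10, 15, 0, 9, 13, 5, 6, 12]
Visit 4 → queue [10, 15, 0, 9, 13, 5, 6, 12]
Visit 10 → queue [15, 0, 9, 13, 5, 6, 12]
Visit 15 → queue [0, 9, 13, 5, 6, 12]
Visit 0 → queue [9, 13, 5, 6, 12]
Visit 9 → queue [13, 5, 6, 12]
Visit 13 → queue [5, 6, 12]
Visit 5 → queue [6, 12]
Visit 6 → queue [12]
Visit 12 → queue []

Visit order: 7, 3, 8, 11, 14, 1, 2, 4, 10, 15, 0, 9, 13, 5, 6, 12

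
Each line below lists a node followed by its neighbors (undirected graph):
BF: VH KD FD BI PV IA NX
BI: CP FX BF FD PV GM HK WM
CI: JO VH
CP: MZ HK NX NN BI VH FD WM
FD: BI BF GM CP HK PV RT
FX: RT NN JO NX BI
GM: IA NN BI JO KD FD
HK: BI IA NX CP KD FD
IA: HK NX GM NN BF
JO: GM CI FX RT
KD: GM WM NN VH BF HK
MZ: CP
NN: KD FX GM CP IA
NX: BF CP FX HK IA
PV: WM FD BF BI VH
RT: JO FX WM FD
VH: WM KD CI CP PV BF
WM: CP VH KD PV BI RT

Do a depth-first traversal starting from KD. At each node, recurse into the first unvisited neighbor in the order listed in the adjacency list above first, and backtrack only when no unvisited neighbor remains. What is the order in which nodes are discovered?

KD GM IA HK BI CP MZ NX BF VH WM PV FD RT JO CI FX NN

Visit KD
KD → GM
GM → IA
IA → HK
HK → BI
BI → CP
CP → MZ
CP → NX
NX → BF
BF → VH
VH → WM
WM → PV
PV → FD
FD → RT
RT → JO
JO → CI
JO → FX
FX → NN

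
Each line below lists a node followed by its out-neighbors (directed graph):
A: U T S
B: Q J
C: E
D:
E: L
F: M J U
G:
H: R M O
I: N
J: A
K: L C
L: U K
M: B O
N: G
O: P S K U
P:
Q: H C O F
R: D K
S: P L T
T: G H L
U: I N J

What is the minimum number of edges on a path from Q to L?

Level 0: Q
Level 1: C, F, H, O
Level 2: E, J, K, M, P, R, S, U
Level 3: A, B, D, I, L, N, T
Level 4: G
L first appears at level 3.

3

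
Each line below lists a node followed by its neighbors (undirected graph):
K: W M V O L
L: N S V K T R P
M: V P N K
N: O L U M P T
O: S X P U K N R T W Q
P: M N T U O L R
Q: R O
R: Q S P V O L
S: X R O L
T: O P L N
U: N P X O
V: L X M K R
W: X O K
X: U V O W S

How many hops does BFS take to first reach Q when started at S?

2

Level 0: S
Level 1: L, O, R, X
Level 2: K, N, P, Q, T, U, V, W
Level 3: M
Q first appears at level 2.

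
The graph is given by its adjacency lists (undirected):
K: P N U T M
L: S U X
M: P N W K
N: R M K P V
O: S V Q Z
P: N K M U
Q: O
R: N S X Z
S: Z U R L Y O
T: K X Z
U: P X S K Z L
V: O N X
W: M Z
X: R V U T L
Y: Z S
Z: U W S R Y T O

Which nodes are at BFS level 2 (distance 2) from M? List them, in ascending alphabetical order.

Level 0: M
Level 1: K, N, P, W
Level 2: R, T, U, V, Z
Level 3: L, O, S, X, Y
Level 4: Q

R, T, U, V, Z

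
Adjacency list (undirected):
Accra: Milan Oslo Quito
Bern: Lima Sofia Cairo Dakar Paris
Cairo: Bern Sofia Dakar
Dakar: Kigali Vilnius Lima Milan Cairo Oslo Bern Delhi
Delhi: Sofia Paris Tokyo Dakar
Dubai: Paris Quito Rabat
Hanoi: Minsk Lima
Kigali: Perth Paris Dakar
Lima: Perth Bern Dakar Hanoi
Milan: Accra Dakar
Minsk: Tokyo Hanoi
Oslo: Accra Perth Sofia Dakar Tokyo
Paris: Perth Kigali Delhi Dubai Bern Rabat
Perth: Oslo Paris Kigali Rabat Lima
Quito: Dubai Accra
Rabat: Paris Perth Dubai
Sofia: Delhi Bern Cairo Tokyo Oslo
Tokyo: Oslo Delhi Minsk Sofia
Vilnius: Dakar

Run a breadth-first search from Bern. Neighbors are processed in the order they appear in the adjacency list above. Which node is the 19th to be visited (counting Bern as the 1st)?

Visit Bern; enqueue Lima, Sofia, Cairo, Dakar, Paris → queue [Lima, Sofia, Cairo, Dakar, Paris]
Visit Lima; enqueue Perth, Hanoi → queue [Sofia, Cairo, Dakar, Paris, Perth, Hanoi]
Visit Sofia; enqueue Delhi, Tokyo, Oslo → queue [Cairo, Dakar, Paris, Perth, Hanoi, Delhi, Tokyo, Oslo]
Visit Cairo → queue [Dakar, Paris, Perth, Hanoi, Delhi, Tokyo, Oslo]
Visit Dakar; enqueue Kigali, Vilnius, Milan → queue [Paris, Perth, Hanoi, Delhi, Tokyo, Oslo, Kigali, Vilnius, Milan]
Visit Paris; enqueue Dubai, Rabat → queue [Perth, Hanoi, Delhi, Tokyo, Oslo, Kigali, Vilnius, Milan, Dubai, Rabat]
Visit Perth → queue [Hanoi, Delhi, Tokyo, Oslo, Kigali, Vilnius, Milan, Dubai, Rabat]
Visit Hanoi; enqueue Minsk → queue [Delhi, Tokyo, Oslo, Kigali, Vilnius, Milan, Dubai, Rabat, Minsk]
Visit Delhi → queue [Tokyo, Oslo, Kigali, Vilnius, Milan, Dubai, Rabat, Minsk]
Visit Tokyo → queue [Oslo, Kigali, Vilnius, Milan, Dubai, Rabat, Minsk]
Visit Oslo; enqueue Accra → queue [Kigali, Vilnius, Milan, Dubai, Rabat, Minsk, Accra]
Visit Kigali → queue [Vilnius, Milan, Dubai, Rabat, Minsk, Accra]
Visit Vilnius → queue [Milan, Dubai, Rabat, Minsk, Accra]
Visit Milan → queue [Dubai, Rabat, Minsk, Accra]
Visit Dubai; enqueue Quito → queue [Rabat, Minsk, Accra, Quito]
Visit Rabat → queue [Minsk, Accra, Quito]
Visit Minsk → queue [Accra, Quito]
Visit Accra → queue [Quito]
Visit Quito → queue []

Visit order: Bern, Lima, Sofia, Cairo, Dakar, Paris, Perth, Hanoi, Delhi, Tokyo, Oslo, Kigali, Vilnius, Milan, Dubai, Rabat, Minsk, Accra, Quito

Quito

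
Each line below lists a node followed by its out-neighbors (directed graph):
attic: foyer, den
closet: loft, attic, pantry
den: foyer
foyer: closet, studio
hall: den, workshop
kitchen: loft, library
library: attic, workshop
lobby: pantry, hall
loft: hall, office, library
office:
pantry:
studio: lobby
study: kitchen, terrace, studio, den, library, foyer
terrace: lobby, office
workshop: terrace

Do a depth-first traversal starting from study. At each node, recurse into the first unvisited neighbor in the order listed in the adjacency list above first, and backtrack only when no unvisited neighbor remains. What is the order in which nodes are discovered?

Visit study
study → kitchen
kitchen → loft
loft → hall
hall → den
den → foyer
foyer → closet
closet → attic
closet → pantry
foyer → studio
studio → lobby
hall → workshop
workshop → terrace
terrace → office
loft → library

study kitchen loft hall den foyer closet attic pantry studio lobby workshop terrace office library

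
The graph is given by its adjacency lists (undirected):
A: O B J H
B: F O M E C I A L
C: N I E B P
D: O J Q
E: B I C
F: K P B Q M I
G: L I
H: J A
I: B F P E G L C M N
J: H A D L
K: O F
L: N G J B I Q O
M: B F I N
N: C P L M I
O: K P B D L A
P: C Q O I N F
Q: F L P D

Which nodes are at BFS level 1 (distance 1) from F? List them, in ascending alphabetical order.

Level 0: F
Level 1: B, I, K, M, P, Q
Level 2: A, C, D, E, G, L, N, O
Level 3: H, J

B, I, K, M, P, Q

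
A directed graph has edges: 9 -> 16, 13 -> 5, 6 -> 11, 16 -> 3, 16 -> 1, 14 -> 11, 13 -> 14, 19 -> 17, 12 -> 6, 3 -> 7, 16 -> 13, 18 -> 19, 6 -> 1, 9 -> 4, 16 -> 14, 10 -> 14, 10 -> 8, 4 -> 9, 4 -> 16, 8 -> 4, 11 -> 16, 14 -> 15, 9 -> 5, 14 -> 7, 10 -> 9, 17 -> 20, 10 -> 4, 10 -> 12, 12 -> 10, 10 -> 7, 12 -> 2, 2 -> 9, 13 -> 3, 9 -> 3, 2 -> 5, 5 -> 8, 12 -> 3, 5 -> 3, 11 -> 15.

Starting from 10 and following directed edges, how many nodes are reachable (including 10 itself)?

16

BFS from 10 visits: 10, 4, 7, 8, 9, 12, 14, 16, 3, 5, 2, 6, 11, 15, 1, 13
Reachable nodes: 16 of 20 total.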